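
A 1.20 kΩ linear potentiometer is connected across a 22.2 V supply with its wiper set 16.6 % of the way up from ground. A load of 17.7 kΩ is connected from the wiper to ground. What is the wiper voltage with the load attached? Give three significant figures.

The wiper splits the pot into (1−α)R = 1001 Ω above and αR = 199.2 Ω below.
Lower section ‖ load = 197.0 Ω.
V_wiper = 22.2 × 197.0/(1001 + 197.0) = 3.65 V.

V ≈ 3.65 V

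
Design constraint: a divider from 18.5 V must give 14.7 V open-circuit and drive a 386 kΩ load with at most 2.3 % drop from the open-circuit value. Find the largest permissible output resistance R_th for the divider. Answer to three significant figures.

R_th ≤ 9.09 kΩ

Loading drop = R_th/(R_th + R_L) ≤ 0.0230, so R_th ≤ R_L · ε/(1−ε) = 386 kΩ × 0.0230/0.9770 = 9.09 kΩ.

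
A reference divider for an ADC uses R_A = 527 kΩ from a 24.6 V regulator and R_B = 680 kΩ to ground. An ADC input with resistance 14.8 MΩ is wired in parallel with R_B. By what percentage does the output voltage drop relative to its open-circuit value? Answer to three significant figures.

The divider's output (Thévenin) resistance is R_A‖R_B = 296.9 kΩ.
Fractional drop under load = R_th/(R_th + R_L) = 296.9 / (296.9 + 14800) = 0.01967.
So the output falls by 1.97 %.

1.97 %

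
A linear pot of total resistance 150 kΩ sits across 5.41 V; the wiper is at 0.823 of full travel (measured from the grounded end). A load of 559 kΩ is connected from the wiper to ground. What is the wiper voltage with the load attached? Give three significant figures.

The wiper splits the pot into (1−α)R = 26.55 kΩ above and αR = 123.5 kΩ below.
Lower section ‖ load = 101.1 kΩ.
V_wiper = 5.41 × 101.1/(26.55 + 101.1) = 4.28 V.

V ≈ 4.28 V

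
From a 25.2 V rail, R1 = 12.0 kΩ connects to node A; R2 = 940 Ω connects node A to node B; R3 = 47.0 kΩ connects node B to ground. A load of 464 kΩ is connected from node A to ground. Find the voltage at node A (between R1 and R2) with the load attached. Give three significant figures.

V ≈ 19.7 V

Below node A the series string R2+R3 = 47940 Ω sits in parallel with the 464000 Ω load: 43450 Ω.
V_A = 25.2 × 43450/(12000 + 43450) = 19.7 V.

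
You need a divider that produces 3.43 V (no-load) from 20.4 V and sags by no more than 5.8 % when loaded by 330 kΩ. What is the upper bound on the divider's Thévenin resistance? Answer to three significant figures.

R_th ≤ 20.3 kΩ

Loading drop = R_th/(R_th + R_L) ≤ 0.0580, so R_th ≤ R_L · ε/(1−ε) = 330 kΩ × 0.0580/0.9420 = 20.3 kΩ.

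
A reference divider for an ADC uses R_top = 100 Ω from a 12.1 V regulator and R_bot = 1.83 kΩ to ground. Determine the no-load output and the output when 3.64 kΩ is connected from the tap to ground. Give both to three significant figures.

Open-circuit: V = 12.1 × 1830/(100 + 1830) = 11.5 V.
With the load, R_bot becomes R_bot‖R_L = 1218 Ω, so V = 12.1 × 1218/1318 = 11.2 V.

Unloaded: 11.5 V; loaded: 11.2 V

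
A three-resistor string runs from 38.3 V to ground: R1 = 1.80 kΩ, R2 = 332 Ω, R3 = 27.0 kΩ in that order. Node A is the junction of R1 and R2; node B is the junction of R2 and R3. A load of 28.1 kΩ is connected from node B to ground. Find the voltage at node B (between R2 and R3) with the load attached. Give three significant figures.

V ≈ 33.2 V

At node B, R3 is in parallel with the load: R3‖R_L = 13770 Ω.
Below node A the resistance is R2 + (R3‖R_L) = 14100 Ω, so V_A = 38.3 × 14100/15900 = 33.96 V.
Then V_B = V_A × (R3‖R_L)/(R2 + R3‖R_L) = 33.96 × 13770/14100 = 33.2 V.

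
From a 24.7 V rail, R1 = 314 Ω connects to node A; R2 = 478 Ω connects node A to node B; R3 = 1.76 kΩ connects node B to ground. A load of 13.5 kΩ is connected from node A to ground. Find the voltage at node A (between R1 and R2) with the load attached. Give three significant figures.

Below node A the series string R2+R3 = 2238 Ω sits in parallel with the 13500 Ω load: 1920 Ω.
V_A = 24.7 × 1920/(314 + 1920) = 21.2 V.

V ≈ 21.2 V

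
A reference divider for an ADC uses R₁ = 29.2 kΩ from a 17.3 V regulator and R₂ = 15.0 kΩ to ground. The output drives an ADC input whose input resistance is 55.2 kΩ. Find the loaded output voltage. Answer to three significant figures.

The load sits in parallel with R₂: R₂‖R_L = (15.0 × 55.2) / (15.0 + 55.2) = 11.79 kΩ.
V_out = 17.3 × 11.79 / (29.2 + 11.79) = 17.3 × 11.79/40.99 = 4.98 V.

V_out ≈ 4.98 V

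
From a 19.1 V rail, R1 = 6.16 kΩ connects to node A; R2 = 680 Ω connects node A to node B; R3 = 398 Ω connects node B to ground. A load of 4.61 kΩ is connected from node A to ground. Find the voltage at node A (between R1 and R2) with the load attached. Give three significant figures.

V ≈ 2.37 V

Below node A the series string R2+R3 = 1078 Ω sits in parallel with the 4610 Ω load: 873.7 Ω.
V_A = 19.1 × 873.7/(6160 + 873.7) = 2.37 V.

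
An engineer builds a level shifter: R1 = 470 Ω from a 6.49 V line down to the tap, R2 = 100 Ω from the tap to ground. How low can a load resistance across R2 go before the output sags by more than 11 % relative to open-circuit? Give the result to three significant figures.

Output resistance R_th = R1‖R2 = (470 × 100)/570.0 = 82.46 Ω.
The fractional drop is R_th/(R_th + R_L); requiring this ≤ 0.110 gives R_L ≥ R_th(1/0.110 − 1) = 82.46 × 8.091 = 667 Ω.

R_L(min) ≈ 667 Ω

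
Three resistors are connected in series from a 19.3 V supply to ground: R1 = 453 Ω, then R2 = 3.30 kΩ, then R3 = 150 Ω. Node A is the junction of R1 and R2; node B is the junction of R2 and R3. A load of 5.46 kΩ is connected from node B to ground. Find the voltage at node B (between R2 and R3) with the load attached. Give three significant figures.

V ≈ 0.723 V

At node B, R3 is in parallel with the load: R3‖R_L = 146.0 Ω.
Below node A the resistance is R2 + (R3‖R_L) = 3446 Ω, so V_A = 19.3 × 3446/3899 = 17.06 V.
Then V_B = V_A × (R3‖R_L)/(R2 + R3‖R_L) = 17.06 × 146.0/3446 = 0.723 V.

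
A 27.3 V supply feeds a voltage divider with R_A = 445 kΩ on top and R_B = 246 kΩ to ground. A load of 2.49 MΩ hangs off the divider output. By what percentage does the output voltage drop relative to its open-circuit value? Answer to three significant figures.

5.98 %

The divider's output (Thévenin) resistance is R_A‖R_B = 158.4 kΩ.
Fractional drop under load = R_th/(R_th + R_L) = 158.4 / (158.4 + 2490) = 0.05982.
So the output falls by 5.98 %.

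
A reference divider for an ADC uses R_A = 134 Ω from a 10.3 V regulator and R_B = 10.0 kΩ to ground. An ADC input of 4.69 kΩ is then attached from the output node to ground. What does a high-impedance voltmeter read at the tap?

V_out ≈ 9.89 V

The load sits in parallel with R_B: R_B‖R_L = (10000 × 4690) / (10000 + 4690) = 3193 Ω.
V_out = 10.3 × 3193 / (134 + 3193) = 10.3 × 3193/3327 = 9.89 V.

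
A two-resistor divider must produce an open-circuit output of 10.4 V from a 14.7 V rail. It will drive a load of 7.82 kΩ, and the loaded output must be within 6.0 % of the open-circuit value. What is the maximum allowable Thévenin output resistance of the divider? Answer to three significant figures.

Loading drop = R_th/(R_th + R_L) ≤ 0.0600, so R_th ≤ R_L · ε/(1−ε) = 7.82 kΩ × 0.0600/0.9400 = 499 Ω.
(Any R1, R2 with R2/(R1+R2) = 0.707 and R1‖R2 ≤ 499 Ω will meet the spec.)

R_th ≤ 499 Ω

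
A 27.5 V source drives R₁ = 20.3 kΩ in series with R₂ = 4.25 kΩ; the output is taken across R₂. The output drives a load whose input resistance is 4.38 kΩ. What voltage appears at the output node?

V_out ≈ 2.64 V

The load sits in parallel with R₂: R₂‖R_L = (4.25 × 4.38) / (4.25 + 4.38) = 2.157 kΩ.
V_out = 27.5 × 2.157 / (20.3 + 2.157) = 27.5 × 2.157/22.46 = 2.64 V.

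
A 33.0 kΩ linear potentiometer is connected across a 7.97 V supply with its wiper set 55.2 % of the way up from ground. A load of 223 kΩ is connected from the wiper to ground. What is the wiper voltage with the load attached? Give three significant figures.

The wiper splits the pot into (1−α)R = 14.78 kΩ above and αR = 18.22 kΩ below.
Lower section ‖ load = 16.84 kΩ.
V_wiper = 7.97 × 16.84/(14.78 + 16.84) = 4.24 V.

V ≈ 4.24 V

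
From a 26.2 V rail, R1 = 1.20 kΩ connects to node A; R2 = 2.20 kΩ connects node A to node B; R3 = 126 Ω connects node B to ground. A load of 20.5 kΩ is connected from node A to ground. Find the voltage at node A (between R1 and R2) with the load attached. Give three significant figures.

V ≈ 16.6 V

Below node A the series string R2+R3 = 2326 Ω sits in parallel with the 20500 Ω load: 2089 Ω.
V_A = 26.2 × 2089/(1200 + 2089) = 16.6 V.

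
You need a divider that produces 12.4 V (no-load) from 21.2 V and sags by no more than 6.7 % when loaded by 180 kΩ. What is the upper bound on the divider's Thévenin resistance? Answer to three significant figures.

R_th ≤ 12.9 kΩ

Loading drop = R_th/(R_th + R_L) ≤ 0.0670, so R_th ≤ R_L · ε/(1−ε) = 180 kΩ × 0.0670/0.9330 = 12.9 kΩ.
(Any R1, R2 with R2/(R1+R2) = 0.585 and R1‖R2 ≤ 12.9 kΩ will meet the spec.)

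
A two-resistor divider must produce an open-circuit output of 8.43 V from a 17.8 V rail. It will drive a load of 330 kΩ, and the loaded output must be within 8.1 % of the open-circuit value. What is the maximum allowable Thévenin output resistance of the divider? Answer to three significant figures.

R_th ≤ 29.1 kΩ

Loading drop = R_th/(R_th + R_L) ≤ 0.0810, so R_th ≤ R_L · ε/(1−ε) = 330 kΩ × 0.0810/0.9190 = 29.1 kΩ.
(Any R1, R2 with R2/(R1+R2) = 0.474 and R1‖R2 ≤ 29.1 kΩ will meet the spec.)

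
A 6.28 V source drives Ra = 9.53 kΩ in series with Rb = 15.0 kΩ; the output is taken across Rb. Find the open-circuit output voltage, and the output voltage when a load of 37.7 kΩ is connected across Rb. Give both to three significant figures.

Unloaded: 3.84 V; loaded: 3.33 V

Open-circuit: V = 6.28 × 15.0/(9.53 + 15.0) = 3.84 V.
With the load, Rb becomes Rb‖R_L = 10.73 kΩ, so V = 6.28 × 10.73/20.26 = 3.33 V.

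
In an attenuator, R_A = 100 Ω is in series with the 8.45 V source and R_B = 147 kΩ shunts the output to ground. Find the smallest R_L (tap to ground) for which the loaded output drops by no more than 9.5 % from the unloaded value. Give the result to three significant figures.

R_L(min) ≈ 952 Ω

Output resistance R_th = R_A‖R_B = (100 × 147000)/147100 = 99.93 Ω.
The fractional drop is R_th/(R_th + R_L); requiring this ≤ 0.0950 gives R_L ≥ R_th(1/0.0950 − 1) = 99.93 × 9.526 = 952 Ω.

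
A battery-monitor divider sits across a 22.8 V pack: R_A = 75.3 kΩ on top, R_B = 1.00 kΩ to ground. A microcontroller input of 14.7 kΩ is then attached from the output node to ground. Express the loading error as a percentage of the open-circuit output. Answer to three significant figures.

The divider's output (Thévenin) resistance is R_A‖R_B = 0.9869 kΩ.
Fractional drop under load = R_th/(R_th + R_L) = 0.9869 / (0.9869 + 14.7) = 0.06291.
So the output falls by 6.29 %.

6.29 %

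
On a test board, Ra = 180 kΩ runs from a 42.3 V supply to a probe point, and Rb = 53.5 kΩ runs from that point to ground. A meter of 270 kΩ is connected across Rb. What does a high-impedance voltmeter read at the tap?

V_out ≈ 8.41 V

The load sits in parallel with Rb: Rb‖R_L = (53.5 × 270) / (53.5 + 270) = 44.65 kΩ.
V_out = 42.3 × 44.65 / (180 + 44.65) = 42.3 × 44.65/224.7 = 8.41 V.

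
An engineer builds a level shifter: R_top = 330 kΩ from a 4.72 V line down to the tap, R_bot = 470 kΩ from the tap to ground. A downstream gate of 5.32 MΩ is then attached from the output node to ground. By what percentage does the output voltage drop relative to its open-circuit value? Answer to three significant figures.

3.52 %

The divider's output (Thévenin) resistance is R_top‖R_bot = 193.9 kΩ.
Fractional drop under load = R_th/(R_th + R_L) = 193.9 / (193.9 + 5320) = 0.03516.
So the output falls by 3.52 %.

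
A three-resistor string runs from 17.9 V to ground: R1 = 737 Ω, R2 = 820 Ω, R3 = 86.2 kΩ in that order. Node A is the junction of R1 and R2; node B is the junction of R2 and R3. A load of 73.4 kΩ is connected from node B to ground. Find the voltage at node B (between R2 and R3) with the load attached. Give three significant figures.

V ≈ 17.2 V

At node B, R3 is in parallel with the load: R3‖R_L = 39640 Ω.
Below node A the resistance is R2 + (R3‖R_L) = 40460 Ω, so V_A = 17.9 × 40460/41200 = 17.58 V.
Then V_B = V_A × (R3‖R_L)/(R2 + R3‖R_L) = 17.58 × 39640/40460 = 17.2 V.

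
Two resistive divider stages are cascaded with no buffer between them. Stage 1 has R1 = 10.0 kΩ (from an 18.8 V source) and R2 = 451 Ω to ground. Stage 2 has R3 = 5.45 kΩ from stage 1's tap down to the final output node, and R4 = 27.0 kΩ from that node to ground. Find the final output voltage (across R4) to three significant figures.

Stage 2 presents R3+R4 = 32450 Ω as a load on stage 1's tap.
Stage 1's lower leg becomes R2‖(R3+R4) = 444.8 Ω, so V_mid = 18.8 × 444.8/10440 = 0.8006 V.
Stage 2 is itself unloaded: V_out = V_mid × R4/(R3+R4) = 0.8006 × 27000/32450 = 0.666 V.

V_out ≈ 0.666 V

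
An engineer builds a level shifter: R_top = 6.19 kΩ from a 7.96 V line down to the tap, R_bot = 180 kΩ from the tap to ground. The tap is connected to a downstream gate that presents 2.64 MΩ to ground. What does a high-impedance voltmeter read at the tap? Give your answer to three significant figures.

The load sits in parallel with R_bot: R_bot‖R_L = (180 × 2640) / (180 + 2640) = 168.5 kΩ.
V_out = 7.96 × 168.5 / (6.19 + 168.5) = 7.96 × 168.5/174.7 = 7.68 V.

V_out ≈ 7.68 V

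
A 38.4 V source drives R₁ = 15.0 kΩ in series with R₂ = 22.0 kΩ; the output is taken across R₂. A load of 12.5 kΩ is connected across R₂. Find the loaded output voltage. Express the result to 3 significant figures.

V_out ≈ 13.3 V

The load sits in parallel with R₂: R₂‖R_L = (22.0 × 12.5) / (22.0 + 12.5) = 7.971 kΩ.
V_out = 38.4 × 7.971 / (15.0 + 7.971) = 38.4 × 7.971/22.97 = 13.3 V.
(Unloaded it would have been 22.8 V.)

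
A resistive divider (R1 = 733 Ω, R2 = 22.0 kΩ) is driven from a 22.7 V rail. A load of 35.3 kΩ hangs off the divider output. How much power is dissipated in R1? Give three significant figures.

P ≈ 1.85 mW

Total resistance from the source is R1 + (R2‖R_L) = 14290 Ω, so I = 22.7/14290 Ω = 1.589 mA.
P = I²·R1 = (1.589 mA)² × 733 Ω = 1.85 mW.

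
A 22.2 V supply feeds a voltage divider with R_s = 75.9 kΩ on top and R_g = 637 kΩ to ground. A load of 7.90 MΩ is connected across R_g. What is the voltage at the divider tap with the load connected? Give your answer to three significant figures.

The load sits in parallel with R_g: R_g‖R_L = (637 × 7900) / (637 + 7900) = 589.5 kΩ.
V_out = 22.2 × 589.5 / (75.9 + 589.5) = 22.2 × 589.5/665.4 = 19.7 V.

V_out ≈ 19.7 V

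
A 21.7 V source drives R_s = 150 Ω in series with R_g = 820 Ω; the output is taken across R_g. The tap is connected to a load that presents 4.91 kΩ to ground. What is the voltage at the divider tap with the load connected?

The load sits in parallel with R_g: R_g‖R_L = (820 × 4910) / (820 + 4910) = 702.7 Ω.
V_out = 21.7 × 702.7 / (150 + 702.7) = 21.7 × 702.7/852.7 = 17.9 V.

V_out ≈ 17.9 V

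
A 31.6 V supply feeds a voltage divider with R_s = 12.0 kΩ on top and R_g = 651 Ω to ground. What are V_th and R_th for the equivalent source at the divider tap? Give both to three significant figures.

V_th = 1.63 V, R_th = 618 Ω

V_th is the open-circuit tap voltage: 31.6 × 651/(12000 + 651) = 1.63 V.
With the supply zeroed, R_s and R_g appear in parallel from the tap: R_th = R_s‖R_g = (12000 × 651)/12650 = 618 Ω.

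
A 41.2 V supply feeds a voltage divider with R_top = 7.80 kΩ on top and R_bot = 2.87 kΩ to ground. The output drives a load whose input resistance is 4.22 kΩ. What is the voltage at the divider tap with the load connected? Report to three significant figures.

The load sits in parallel with R_bot: R_bot‖R_L = (2.87 × 4.22) / (2.87 + 4.22) = 1.708 kΩ.
V_out = 41.2 × 1.708 / (7.80 + 1.708) = 41.2 × 1.708/9.508 = 7.40 V.

V_out ≈ 7.40 V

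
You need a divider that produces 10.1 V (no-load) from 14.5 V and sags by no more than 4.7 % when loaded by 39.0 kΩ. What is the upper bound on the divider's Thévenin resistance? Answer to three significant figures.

R_th ≤ 1.92 kΩ

Loading drop = R_th/(R_th + R_L) ≤ 0.0470, so R_th ≤ R_L · ε/(1−ε) = 39.0 kΩ × 0.0470/0.9530 = 1.92 kΩ.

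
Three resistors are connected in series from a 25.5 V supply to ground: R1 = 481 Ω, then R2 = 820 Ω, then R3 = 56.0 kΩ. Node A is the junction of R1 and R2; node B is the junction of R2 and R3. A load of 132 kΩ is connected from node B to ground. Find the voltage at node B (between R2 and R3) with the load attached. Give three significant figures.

At node B, R3 is in parallel with the load: R3‖R_L = 39320 Ω.
Below node A the resistance is R2 + (R3‖R_L) = 40140 Ω, so V_A = 25.5 × 40140/40620 = 25.20 V.
Then V_B = V_A × (R3‖R_L)/(R2 + R3‖R_L) = 25.20 × 39320/40140 = 24.7 V.

V ≈ 24.7 V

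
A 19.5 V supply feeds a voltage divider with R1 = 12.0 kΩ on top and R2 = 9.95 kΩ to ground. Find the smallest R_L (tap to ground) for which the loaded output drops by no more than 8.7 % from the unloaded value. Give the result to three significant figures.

Output resistance R_th = R1‖R2 = (12.0 × 9.95)/21.95 = 5.440 kΩ.
The fractional drop is R_th/(R_th + R_L); requiring this ≤ 0.0870 gives R_L ≥ R_th(1/0.0870 − 1) = 5.440 × 10.49 = 57.1 kΩ.

R_L(min) ≈ 57.1 kΩ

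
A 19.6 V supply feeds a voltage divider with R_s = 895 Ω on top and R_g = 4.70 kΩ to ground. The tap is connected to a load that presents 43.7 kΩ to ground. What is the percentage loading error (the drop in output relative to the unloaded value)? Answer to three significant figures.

1.69 %

The divider's output (Thévenin) resistance is R_s‖R_g = 751.8 Ω.
Fractional drop under load = R_th/(R_th + R_L) = 751.8 / (751.8 + 43700) = 0.01691.
So the output falls by 1.69 %.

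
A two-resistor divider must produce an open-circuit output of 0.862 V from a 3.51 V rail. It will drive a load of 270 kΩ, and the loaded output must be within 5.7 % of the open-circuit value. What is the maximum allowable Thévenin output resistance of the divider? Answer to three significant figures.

R_th ≤ 16.3 kΩ

Loading drop = R_th/(R_th + R_L) ≤ 0.0570, so R_th ≤ R_L · ε/(1−ε) = 270 kΩ × 0.0570/0.9430 = 16.3 kΩ.
(Any R1, R2 with R2/(R1+R2) = 0.246 and R1‖R2 ≤ 16.3 kΩ will meet the spec.)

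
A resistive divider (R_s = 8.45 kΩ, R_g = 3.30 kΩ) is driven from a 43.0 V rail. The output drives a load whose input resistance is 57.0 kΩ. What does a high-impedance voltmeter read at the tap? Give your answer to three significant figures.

V_out ≈ 11.6 V

The load sits in parallel with R_g: R_g‖R_L = (3.30 × 57.0) / (3.30 + 57.0) = 3.119 kΩ.
V_out = 43.0 × 3.119 / (8.45 + 3.119) = 43.0 × 3.119/11.57 = 11.6 V.
(Unloaded it would have been 12.1 V.)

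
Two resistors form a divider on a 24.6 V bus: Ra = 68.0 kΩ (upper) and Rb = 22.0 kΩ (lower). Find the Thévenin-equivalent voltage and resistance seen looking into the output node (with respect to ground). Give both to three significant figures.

V_th is the open-circuit tap voltage: 24.6 × 22.0/(68.0 + 22.0) = 6.01 V.
With the supply zeroed, Ra and Rb appear in parallel from the tap: R_th = Ra‖Rb = (68.0 × 22.0)/90.00 = 16.6 kΩ.

V_th = 6.01 V, R_th = 16.6 kΩ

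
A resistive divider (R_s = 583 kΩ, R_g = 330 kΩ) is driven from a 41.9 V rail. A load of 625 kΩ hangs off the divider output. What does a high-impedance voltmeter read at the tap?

V_out ≈ 11.3 V

The load sits in parallel with R_g: R_g‖R_L = (330 × 625) / (330 + 625) = 216.0 kΩ.
V_out = 41.9 × 216.0 / (583 + 216.0) = 41.9 × 216.0/799.0 = 11.3 V.
(Unloaded it would have been 15.1 V.)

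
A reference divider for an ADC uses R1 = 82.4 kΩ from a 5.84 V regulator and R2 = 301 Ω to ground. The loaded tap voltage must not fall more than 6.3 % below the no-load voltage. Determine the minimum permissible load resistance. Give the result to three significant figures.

R_L(min) ≈ 4.46 kΩ

Output resistance R_th = R1‖R2 = (82400 × 301)/82700 = 299.9 Ω.
The fractional drop is R_th/(R_th + R_L); requiring this ≤ 0.0630 gives R_L ≥ R_th(1/0.0630 − 1) = 299.9 × 14.87 = 4.46 kΩ.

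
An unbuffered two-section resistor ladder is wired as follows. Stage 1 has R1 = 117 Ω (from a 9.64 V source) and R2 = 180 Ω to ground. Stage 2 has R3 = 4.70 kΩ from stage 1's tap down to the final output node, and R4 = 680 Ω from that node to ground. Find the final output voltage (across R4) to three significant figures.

V_out ≈ 0.729 V

Stage 2 presents R3+R4 = 5380 Ω as a load on stage 1's tap.
Stage 1's lower leg becomes R2‖(R3+R4) = 174.2 Ω, so V_mid = 9.64 × 174.2/291.2 = 5.766 V.
Stage 2 is itself unloaded: V_out = V_mid × R4/(R3+R4) = 5.766 × 680/5380 = 0.729 V.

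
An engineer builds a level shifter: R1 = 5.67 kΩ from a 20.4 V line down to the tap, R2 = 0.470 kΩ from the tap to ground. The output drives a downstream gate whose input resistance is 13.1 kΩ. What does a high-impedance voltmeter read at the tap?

V_out ≈ 1.51 V

The load sits in parallel with R2: R2‖R_L = (470 × 13100) / (470 + 13100) = 453.7 Ω.
V_out = 20.4 × 453.7 / (5670 + 453.7) = 20.4 × 453.7/6124 = 1.51 V.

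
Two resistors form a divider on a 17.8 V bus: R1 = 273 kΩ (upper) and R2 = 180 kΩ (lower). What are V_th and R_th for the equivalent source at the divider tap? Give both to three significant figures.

V_th = 7.07 V, R_th = 108 kΩ

V_th is the open-circuit tap voltage: 17.8 × 180/(273 + 180) = 7.07 V.
With the supply zeroed, R1 and R2 appear in parallel from the tap: R_th = R1‖R2 = (273 × 180)/453.0 = 108 kΩ.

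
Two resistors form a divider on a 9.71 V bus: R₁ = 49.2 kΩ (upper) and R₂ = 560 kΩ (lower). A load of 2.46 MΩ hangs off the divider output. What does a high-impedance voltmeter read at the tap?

The load sits in parallel with R₂: R₂‖R_L = (560 × 2460) / (560 + 2460) = 456.2 kΩ.
V_out = 9.71 × 456.2 / (49.2 + 456.2) = 9.71 × 456.2/505.4 = 8.76 V.
(Unloaded it would have been 8.93 V.)

V_out ≈ 8.76 V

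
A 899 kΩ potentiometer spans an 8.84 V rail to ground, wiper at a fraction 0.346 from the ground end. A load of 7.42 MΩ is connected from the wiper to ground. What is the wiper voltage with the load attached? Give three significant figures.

The wiper splits the pot into (1−α)R = 587.9 kΩ above and αR = 311.1 kΩ below.
Lower section ‖ load = 298.5 kΩ.
V_wiper = 8.84 × 298.5/(587.9 + 298.5) = 2.98 V.

V ≈ 2.98 V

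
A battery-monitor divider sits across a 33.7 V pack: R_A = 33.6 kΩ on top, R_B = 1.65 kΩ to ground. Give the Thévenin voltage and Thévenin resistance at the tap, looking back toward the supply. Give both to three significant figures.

V_th is the open-circuit tap voltage: 33.7 × 1.65/(33.6 + 1.65) = 1.58 V.
With the supply zeroed, R_A and R_B appear in parallel from the tap: R_th = R_A‖R_B = (33.6 × 1.65)/35.25 = 1.57 kΩ.

V_th = 1.58 V, R_th = 1.57 kΩ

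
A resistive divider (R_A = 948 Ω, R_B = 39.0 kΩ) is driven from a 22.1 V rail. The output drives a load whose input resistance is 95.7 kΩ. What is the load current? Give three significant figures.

R_B‖R_L = 27710 Ω; V_out = 22.1 × 27710/28660 = 21.37 V.
I_L = V_out / R_L = 21.37 / 95.7 kΩ = 0.223 mA.

I_L ≈ 0.223 mA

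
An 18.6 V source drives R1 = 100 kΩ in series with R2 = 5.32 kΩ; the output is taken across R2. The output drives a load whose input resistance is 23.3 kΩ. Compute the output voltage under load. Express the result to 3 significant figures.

V_out ≈ 0.772 V

The load sits in parallel with R2: R2‖R_L = (5.32 × 23.3) / (5.32 + 23.3) = 4.331 kΩ.
V_out = 18.6 × 4.331 / (100 + 4.331) = 18.6 × 4.331/104.3 = 0.772 V.
(Unloaded it would have been 0.940 V.)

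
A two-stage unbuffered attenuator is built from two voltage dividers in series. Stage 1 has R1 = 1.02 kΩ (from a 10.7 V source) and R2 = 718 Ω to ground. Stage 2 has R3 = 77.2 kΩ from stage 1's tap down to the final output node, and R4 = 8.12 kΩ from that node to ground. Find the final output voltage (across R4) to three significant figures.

V_out ≈ 0.419 V

Stage 2 presents R3+R4 = 85320 Ω as a load on stage 1's tap.
Stage 1's lower leg becomes R2‖(R3+R4) = 712.0 Ω, so V_mid = 10.7 × 712.0/1732 = 4.399 V.
Stage 2 is itself unloaded: V_out = V_mid × R4/(R3+R4) = 4.399 × 8120/85320 = 0.419 V.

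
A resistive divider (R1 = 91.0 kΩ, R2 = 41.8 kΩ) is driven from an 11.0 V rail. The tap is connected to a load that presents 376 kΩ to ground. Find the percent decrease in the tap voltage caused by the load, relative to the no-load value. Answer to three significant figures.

7.08 %

The divider's output (Thévenin) resistance is R1‖R2 = 28.64 kΩ.
Fractional drop under load = R_th/(R_th + R_L) = 28.64 / (28.64 + 376) = 0.07079.
So the output falls by 7.08 %.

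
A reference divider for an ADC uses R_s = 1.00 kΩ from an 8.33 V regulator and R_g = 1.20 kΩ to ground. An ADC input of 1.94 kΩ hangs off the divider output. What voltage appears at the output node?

The load sits in parallel with R_g: R_g‖R_L = (1.20 × 1.94) / (1.20 + 1.94) = 0.7414 kΩ.
V_out = 8.33 × 0.7414 / (1.00 + 0.7414) = 8.33 × 0.7414/1.741 = 3.55 V.
(Unloaded it would have been 4.54 V.)

V_out ≈ 3.55 V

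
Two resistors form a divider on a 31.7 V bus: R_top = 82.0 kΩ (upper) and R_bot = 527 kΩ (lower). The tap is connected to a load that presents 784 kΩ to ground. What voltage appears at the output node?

The load sits in parallel with R_bot: R_bot‖R_L = (527 × 784) / (527 + 784) = 315.2 kΩ.
V_out = 31.7 × 315.2 / (82.0 + 315.2) = 31.7 × 315.2/397.2 = 25.2 V.

V_out ≈ 25.2 V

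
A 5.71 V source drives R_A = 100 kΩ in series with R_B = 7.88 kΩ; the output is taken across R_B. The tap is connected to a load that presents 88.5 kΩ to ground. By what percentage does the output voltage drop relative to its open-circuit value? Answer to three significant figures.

The divider's output (Thévenin) resistance is R_A‖R_B = 7.304 kΩ.
Fractional drop under load = R_th/(R_th + R_L) = 7.304 / (7.304 + 88.5) = 0.07624.
So the output falls by 7.62 %.

7.62 %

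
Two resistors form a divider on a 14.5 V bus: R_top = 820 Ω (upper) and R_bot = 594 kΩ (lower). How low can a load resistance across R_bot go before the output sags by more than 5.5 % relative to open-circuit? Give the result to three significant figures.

R_L(min) ≈ 14.1 kΩ

Output resistance R_th = R_top‖R_bot = (820 × 594000)/594800 = 818.9 Ω.
The fractional drop is R_th/(R_th + R_L); requiring this ≤ 0.0550 gives R_L ≥ R_th(1/0.0550 − 1) = 818.9 × 17.18 = 14.1 kΩ.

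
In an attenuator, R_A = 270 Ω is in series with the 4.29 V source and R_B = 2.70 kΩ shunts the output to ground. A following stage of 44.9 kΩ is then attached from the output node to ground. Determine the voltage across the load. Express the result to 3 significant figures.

The load sits in parallel with R_B: R_B‖R_L = (2700 × 44900) / (2700 + 44900) = 2547 Ω.
V_out = 4.29 × 2547 / (270 + 2547) = 4.29 × 2547/2817 = 3.88 V.
(Unloaded it would have been 3.90 V.)

V_out ≈ 3.88 V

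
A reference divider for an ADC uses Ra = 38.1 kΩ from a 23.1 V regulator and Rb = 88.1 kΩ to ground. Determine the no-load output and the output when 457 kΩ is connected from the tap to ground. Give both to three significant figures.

Unloaded: 16.1 V; loaded: 15.2 V

Open-circuit: V = 23.1 × 88.1/(38.1 + 88.1) = 16.1 V.
With the load, Rb becomes Rb‖R_L = 73.86 kΩ, so V = 23.1 × 73.86/112.0 = 15.2 V.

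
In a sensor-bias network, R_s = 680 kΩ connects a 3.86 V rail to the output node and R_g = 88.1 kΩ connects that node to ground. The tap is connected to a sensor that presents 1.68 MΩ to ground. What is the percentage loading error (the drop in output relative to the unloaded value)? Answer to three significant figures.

The divider's output (Thévenin) resistance is R_s‖R_g = 78.00 kΩ.
Fractional drop under load = R_th/(R_th + R_L) = 78.00 / (78.00 + 1680) = 0.04437.
So the output falls by 4.44 %.

4.44 %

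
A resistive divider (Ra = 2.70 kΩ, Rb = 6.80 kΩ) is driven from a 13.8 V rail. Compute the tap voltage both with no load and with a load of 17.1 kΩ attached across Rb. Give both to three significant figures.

Unloaded: 9.88 V; loaded: 8.87 V

Open-circuit: V = 13.8 × 6.80/(2.70 + 6.80) = 9.88 V.
With the load, Rb becomes Rb‖R_L = 4.865 kΩ, so V = 13.8 × 4.865/7.565 = 8.87 V.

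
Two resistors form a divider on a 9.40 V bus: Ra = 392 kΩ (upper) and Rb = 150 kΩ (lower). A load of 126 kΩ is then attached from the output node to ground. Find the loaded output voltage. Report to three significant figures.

The load sits in parallel with Rb: Rb‖R_L = (150 × 126) / (150 + 126) = 68.48 kΩ.
V_out = 9.40 × 68.48 / (392 + 68.48) = 9.40 × 68.48/460.5 = 1.40 V.
(Unloaded it would have been 2.60 V.)

V_out ≈ 1.40 V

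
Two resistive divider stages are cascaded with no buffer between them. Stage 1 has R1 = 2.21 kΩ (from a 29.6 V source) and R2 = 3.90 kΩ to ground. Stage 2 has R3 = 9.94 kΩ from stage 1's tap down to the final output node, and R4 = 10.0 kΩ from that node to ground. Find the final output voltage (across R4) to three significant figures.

Stage 2 presents R3+R4 = 19.94 kΩ as a load on stage 1's tap.
Stage 1's lower leg becomes R2‖(R3+R4) = 3.262 kΩ, so V_mid = 29.6 × 3.262/5.472 = 17.65 V.
Stage 2 is itself unloaded: V_out = V_mid × R4/(R3+R4) = 17.65 × 10.0/19.94 = 8.85 V.

V_out ≈ 8.85 V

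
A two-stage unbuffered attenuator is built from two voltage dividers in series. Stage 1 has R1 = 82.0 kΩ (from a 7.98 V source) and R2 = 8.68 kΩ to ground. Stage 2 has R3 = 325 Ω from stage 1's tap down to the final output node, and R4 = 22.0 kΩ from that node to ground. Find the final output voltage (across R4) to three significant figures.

Stage 2 presents R3+R4 = 22320 Ω as a load on stage 1's tap.
Stage 1's lower leg becomes R2‖(R3+R4) = 6250 Ω, so V_mid = 7.98 × 6250/88250 = 0.5652 V.
Stage 2 is itself unloaded: V_out = V_mid × R4/(R3+R4) = 0.5652 × 22000/22320 = 0.557 V.

V_out ≈ 0.557 V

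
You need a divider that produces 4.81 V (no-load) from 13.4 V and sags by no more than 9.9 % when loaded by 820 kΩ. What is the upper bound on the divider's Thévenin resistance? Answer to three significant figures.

Loading drop = R_th/(R_th + R_L) ≤ 0.0990, so R_th ≤ R_L · ε/(1−ε) = 820 kΩ × 0.0990/0.9010 = 90.1 kΩ.

R_th ≤ 90.1 kΩ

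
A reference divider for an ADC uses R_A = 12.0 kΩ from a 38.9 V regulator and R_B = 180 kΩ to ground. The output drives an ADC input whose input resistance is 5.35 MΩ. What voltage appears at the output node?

The load sits in parallel with R_B: R_B‖R_L = (180 × 5350) / (180 + 5350) = 174.1 kΩ.
V_out = 38.9 × 174.1 / (12.0 + 174.1) = 38.9 × 174.1/186.1 = 36.4 V.

V_out ≈ 36.4 V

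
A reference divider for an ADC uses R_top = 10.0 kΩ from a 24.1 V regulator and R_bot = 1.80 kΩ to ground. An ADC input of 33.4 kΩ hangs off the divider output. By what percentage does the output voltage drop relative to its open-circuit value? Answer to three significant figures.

The divider's output (Thévenin) resistance is R_top‖R_bot = 1.525 kΩ.
Fractional drop under load = R_th/(R_th + R_L) = 1.525 / (1.525 + 33.4) = 0.04368.
So the output falls by 4.37 %.

4.37 %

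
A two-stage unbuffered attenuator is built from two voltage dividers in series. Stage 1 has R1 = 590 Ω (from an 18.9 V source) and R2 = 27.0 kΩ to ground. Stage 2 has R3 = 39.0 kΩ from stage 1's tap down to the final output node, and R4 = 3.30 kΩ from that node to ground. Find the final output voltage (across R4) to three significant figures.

Stage 2 presents R3+R4 = 42300 Ω as a load on stage 1's tap.
Stage 1's lower leg becomes R2‖(R3+R4) = 16480 Ω, so V_mid = 18.9 × 16480/17070 = 18.25 V.
Stage 2 is itself unloaded: V_out = V_mid × R4/(R3+R4) = 18.25 × 3300/42300 = 1.42 V.

V_out ≈ 1.42 V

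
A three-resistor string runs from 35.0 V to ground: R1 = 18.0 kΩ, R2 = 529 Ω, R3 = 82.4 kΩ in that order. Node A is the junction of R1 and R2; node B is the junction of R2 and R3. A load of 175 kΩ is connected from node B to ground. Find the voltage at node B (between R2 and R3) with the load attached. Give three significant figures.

V ≈ 26.3 V

At node B, R3 is in parallel with the load: R3‖R_L = 56020 Ω.
Below node A the resistance is R2 + (R3‖R_L) = 56550 Ω, so V_A = 35.0 × 56550/74550 = 26.55 V.
Then V_B = V_A × (R3‖R_L)/(R2 + R3‖R_L) = 26.55 × 56020/56550 = 26.3 V.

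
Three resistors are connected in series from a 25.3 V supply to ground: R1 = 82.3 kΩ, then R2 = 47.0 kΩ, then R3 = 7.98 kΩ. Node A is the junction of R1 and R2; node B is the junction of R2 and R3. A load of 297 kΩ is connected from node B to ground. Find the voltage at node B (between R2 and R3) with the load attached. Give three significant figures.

V ≈ 1.43 V

At node B, R3 is in parallel with the load: R3‖R_L = 7.771 kΩ.
Below node A the resistance is R2 + (R3‖R_L) = 54.77 kΩ, so V_A = 25.3 × 54.77/137.1 = 10.11 V.
Then V_B = V_A × (R3‖R_L)/(R2 + R3‖R_L) = 10.11 × 7.771/54.77 = 1.43 V.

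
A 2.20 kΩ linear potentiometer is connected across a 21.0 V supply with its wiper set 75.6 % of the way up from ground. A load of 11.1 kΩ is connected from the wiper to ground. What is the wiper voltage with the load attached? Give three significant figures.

V ≈ 15.3 V

The wiper splits the pot into (1−α)R = 536.8 Ω above and αR = 1663 Ω below.
Lower section ‖ load = 1446 Ω.
V_wiper = 21.0 × 1446/(536.8 + 1446) = 15.3 V.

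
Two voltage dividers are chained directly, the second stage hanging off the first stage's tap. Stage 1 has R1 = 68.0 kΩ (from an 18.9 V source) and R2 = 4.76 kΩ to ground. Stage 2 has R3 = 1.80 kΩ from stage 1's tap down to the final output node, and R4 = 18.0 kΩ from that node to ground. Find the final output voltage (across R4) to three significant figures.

V_out ≈ 0.918 V

Stage 2 presents R3+R4 = 19.80 kΩ as a load on stage 1's tap.
Stage 1's lower leg becomes R2‖(R3+R4) = 3.837 kΩ, so V_mid = 18.9 × 3.837/71.84 = 1.010 V.
Stage 2 is itself unloaded: V_out = V_mid × R4/(R3+R4) = 1.010 × 18.0/19.80 = 0.918 V.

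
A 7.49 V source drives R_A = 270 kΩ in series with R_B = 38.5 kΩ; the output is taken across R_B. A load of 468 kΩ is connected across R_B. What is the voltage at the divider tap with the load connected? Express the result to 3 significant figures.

The load sits in parallel with R_B: R_B‖R_L = (38.5 × 468) / (38.5 + 468) = 35.57 kΩ.
V_out = 7.49 × 35.57 / (270 + 35.57) = 7.49 × 35.57/305.6 = 0.872 V.
(Unloaded it would have been 0.935 V.)

V_out ≈ 0.872 V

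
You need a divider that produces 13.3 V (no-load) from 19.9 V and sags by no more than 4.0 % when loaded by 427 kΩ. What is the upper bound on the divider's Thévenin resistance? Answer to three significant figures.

Loading drop = R_th/(R_th + R_L) ≤ 0.0400, so R_th ≤ R_L · ε/(1−ε) = 427 kΩ × 0.0400/0.9600 = 17.8 kΩ.
(Any R1, R2 with R2/(R1+R2) = 0.668 and R1‖R2 ≤ 17.8 kΩ will meet the spec.)

R_th ≤ 17.8 kΩ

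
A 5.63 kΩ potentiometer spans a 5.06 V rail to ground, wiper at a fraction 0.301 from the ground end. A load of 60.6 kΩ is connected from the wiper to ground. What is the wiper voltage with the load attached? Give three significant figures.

V ≈ 1.49 V

The wiper splits the pot into (1−α)R = 3.935 kΩ above and αR = 1.695 kΩ below.
Lower section ‖ load = 1.649 kΩ.
V_wiper = 5.06 × 1.649/(3.935 + 1.649) = 1.49 V.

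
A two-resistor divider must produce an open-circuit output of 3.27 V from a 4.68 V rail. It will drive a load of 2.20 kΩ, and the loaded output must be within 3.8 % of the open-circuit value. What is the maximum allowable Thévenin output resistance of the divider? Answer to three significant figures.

Loading drop = R_th/(R_th + R_L) ≤ 0.0380, so R_th ≤ R_L · ε/(1−ε) = 2.20 kΩ × 0.0380/0.9620 = 86.9 Ω.

R_th ≤ 86.9 Ω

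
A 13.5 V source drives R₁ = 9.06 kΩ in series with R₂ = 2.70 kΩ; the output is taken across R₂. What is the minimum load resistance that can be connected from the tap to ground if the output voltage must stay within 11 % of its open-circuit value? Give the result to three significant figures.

Output resistance R_th = R₁‖R₂ = (9.06 × 2.70)/11.76 = 2.080 kΩ.
The fractional drop is R_th/(R_th + R_L); requiring this ≤ 0.110 gives R_L ≥ R_th(1/0.110 − 1) = 2.080 × 8.091 = 16.8 kΩ.

R_L(min) ≈ 16.8 kΩ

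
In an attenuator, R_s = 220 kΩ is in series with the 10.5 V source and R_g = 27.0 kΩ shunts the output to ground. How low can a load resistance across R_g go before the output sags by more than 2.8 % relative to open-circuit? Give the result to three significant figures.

R_L(min) ≈ 835 kΩ

Output resistance R_th = R_s‖R_g = (220 × 27.0)/247.0 = 24.05 kΩ.
The fractional drop is R_th/(R_th + R_L); requiring this ≤ 0.0280 gives R_L ≥ R_th(1/0.0280 − 1) = 24.05 × 34.71 = 835 kΩ.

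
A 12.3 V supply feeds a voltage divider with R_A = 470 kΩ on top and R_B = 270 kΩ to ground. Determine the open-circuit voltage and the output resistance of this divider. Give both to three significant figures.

V_th is the open-circuit tap voltage: 12.3 × 270/(470 + 270) = 4.49 V.
With the supply zeroed, R_A and R_B appear in parallel from the tap: R_th = R_A‖R_B = (470 × 270)/740.0 = 171 kΩ.

V_th = 4.49 V, R_th = 171 kΩ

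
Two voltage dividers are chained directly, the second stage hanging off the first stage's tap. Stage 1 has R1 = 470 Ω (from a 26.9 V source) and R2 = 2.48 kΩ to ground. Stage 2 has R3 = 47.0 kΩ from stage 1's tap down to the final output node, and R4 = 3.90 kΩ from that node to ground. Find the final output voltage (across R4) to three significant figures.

V_out ≈ 1.72 V

Stage 2 presents R3+R4 = 50900 Ω as a load on stage 1's tap.
Stage 1's lower leg becomes R2‖(R3+R4) = 2365 Ω, so V_mid = 26.9 × 2365/2835 = 22.44 V.
Stage 2 is itself unloaded: V_out = V_mid × R4/(R3+R4) = 22.44 × 3900/50900 = 1.72 V.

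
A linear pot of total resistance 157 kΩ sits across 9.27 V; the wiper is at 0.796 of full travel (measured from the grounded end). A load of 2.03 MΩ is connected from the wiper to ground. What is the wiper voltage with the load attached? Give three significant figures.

The wiper splits the pot into (1−α)R = 32.03 kΩ above and αR = 125.0 kΩ below.
Lower section ‖ load = 117.7 kΩ.
V_wiper = 9.27 × 117.7/(32.03 + 117.7) = 7.29 V.

V ≈ 7.29 V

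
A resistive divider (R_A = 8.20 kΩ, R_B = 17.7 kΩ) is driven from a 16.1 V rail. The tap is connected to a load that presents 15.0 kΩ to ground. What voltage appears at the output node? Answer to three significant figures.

V_out ≈ 8.01 V

The load sits in parallel with R_B: R_B‖R_L = (17.7 × 15.0) / (17.7 + 15.0) = 8.119 kΩ.
V_out = 16.1 × 8.119 / (8.20 + 8.119) = 16.1 × 8.119/16.32 = 8.01 V.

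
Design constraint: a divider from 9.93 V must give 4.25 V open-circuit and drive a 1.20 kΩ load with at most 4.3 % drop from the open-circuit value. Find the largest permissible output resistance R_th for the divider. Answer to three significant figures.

R_th ≤ 53.9 Ω

Loading drop = R_th/(R_th + R_L) ≤ 0.0430, so R_th ≤ R_L · ε/(1−ε) = 1.20 kΩ × 0.0430/0.9570 = 53.9 Ω.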